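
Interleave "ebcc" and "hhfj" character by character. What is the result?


Interleaving "ebcc" and "hhfj":
  Position 0: 'e' from first, 'h' from second => "eh"
  Position 1: 'b' from first, 'h' from second => "bh"
  Position 2: 'c' from first, 'f' from second => "cf"
  Position 3: 'c' from first, 'j' from second => "cj"
Result: ehbhcfcj

ehbhcfcj


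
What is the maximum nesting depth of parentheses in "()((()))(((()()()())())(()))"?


Input: "()((()))(((()()()())())(()))"
Tracking depth:
  Position 0 '(': depth becomes 1
  Position 1 ')': depth becomes 0
  Position 2 '(': depth becomes 1
  Position 3 '(': depth becomes 2
  Position 4 '(': depth becomes 3
  Position 5 ')': depth becomes 2
  Position 6 ')': depth becomes 1
  Position 7 ')': depth becomes 0
  Position 8 '(': depth becomes 1
  Position 9 '(': depth becomes 2
  Position 10 '(': depth becomes 3
  Position 11 '(': depth becomes 4
  Position 12 ')': depth becomes 3
  Position 13 '(': depth becomes 4
  Position 14 ')': depth becomes 3
  Position 15 '(': depth becomes 4
  Position 16 ')': depth becomes 3
  Position 17 '(': depth becomes 4
  Position 18 ')': depth becomes 3
  Position 19 ')': depth becomes 2
  Position 20 '(': depth becomes 3
  Position 21 ')': depth becomes 2
  Position 22 ')': depth becomes 1
  Position 23 '(': depth becomes 2
  Position 24 '(': depth becomes 3
  Position 25 ')': depth becomes 2
  Position 26 ')': depth becomes 1
  Position 27 ')': depth becomes 0
Maximum depth reached: 4

4


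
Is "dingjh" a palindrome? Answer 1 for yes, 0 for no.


Input: dingjh
Reversed: hjgnid
  Compare pos 0 ('d') with pos 5 ('h'): MISMATCH
  Compare pos 1 ('i') with pos 4 ('j'): MISMATCH
  Compare pos 2 ('n') with pos 3 ('g'): MISMATCH
Result: not a palindrome

0


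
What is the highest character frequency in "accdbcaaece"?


Input: accdbcaaece
Character counts:
  'a': 3
  'b': 1
  'c': 4
  'd': 1
  'e': 2
Maximum frequency: 4

4


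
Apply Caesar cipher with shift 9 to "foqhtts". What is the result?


Caesar cipher: shift "foqhtts" by 9
  'f' (pos 5) + 9 = pos 14 = 'o'
  'o' (pos 14) + 9 = pos 23 = 'x'
  'q' (pos 16) + 9 = pos 25 = 'z'
  'h' (pos 7) + 9 = pos 16 = 'q'
  't' (pos 19) + 9 = pos 2 = 'c'
  't' (pos 19) + 9 = pos 2 = 'c'
  's' (pos 18) + 9 = pos 1 = 'b'
Result: oxzqccb

oxzqccb


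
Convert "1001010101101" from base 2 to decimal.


Input: "1001010101101" in base 2
Positional expansion:
  Digit '1' (value 1) x 2^12 = 4096
  Digit '0' (value 0) x 2^11 = 0
  Digit '0' (value 0) x 2^10 = 0
  Digit '1' (value 1) x 2^9 = 512
  Digit '0' (value 0) x 2^8 = 0
  Digit '1' (value 1) x 2^7 = 128
  Digit '0' (value 0) x 2^6 = 0
  Digit '1' (value 1) x 2^5 = 32
  Digit '0' (value 0) x 2^4 = 0
  Digit '1' (value 1) x 2^3 = 8
  Digit '1' (value 1) x 2^2 = 4
  Digit '0' (value 0) x 2^1 = 0
  Digit '1' (value 1) x 2^0 = 1
Sum = 4781

4781


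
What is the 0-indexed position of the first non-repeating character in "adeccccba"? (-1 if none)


Input: adeccccba
Character frequencies:
  'a': 2
  'b': 1
  'c': 4
  'd': 1
  'e': 1
Scanning left to right for freq == 1:
  Position 0 ('a'): freq=2, skip
  Position 1 ('d'): unique! => answer = 1

1


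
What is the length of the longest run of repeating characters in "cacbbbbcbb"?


Input: "cacbbbbcbb"
Scanning for longest run:
  Position 1 ('a'): new char, reset run to 1
  Position 2 ('c'): new char, reset run to 1
  Position 3 ('b'): new char, reset run to 1
  Position 4 ('b'): continues run of 'b', length=2
  Position 5 ('b'): continues run of 'b', length=3
  Position 6 ('b'): continues run of 'b', length=4
  Position 7 ('c'): new char, reset run to 1
  Position 8 ('b'): new char, reset run to 1
  Position 9 ('b'): continues run of 'b', length=2
Longest run: 'b' with length 4

4


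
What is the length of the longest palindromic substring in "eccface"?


Input: "eccface"
Checking substrings for palindromes:
  [1:3] "cc" (len 2) => palindrome
Longest palindromic substring: "cc" with length 2

2


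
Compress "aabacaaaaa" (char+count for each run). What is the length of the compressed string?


Input: aabacaaaaa
Runs:
  'a' x 2 => "a2"
  'b' x 1 => "b1"
  'a' x 1 => "a1"
  'c' x 1 => "c1"
  'a' x 5 => "a5"
Compressed: "a2b1a1c1a5"
Compressed length: 10

10


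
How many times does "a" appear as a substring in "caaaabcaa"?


Searching for "a" in "caaaabcaa"
Scanning each position:
  Position 0: "c" => no
  Position 1: "a" => MATCH
  Position 2: "a" => MATCH
  Position 3: "a" => MATCH
  Position 4: "a" => MATCH
  Position 5: "b" => no
  Position 6: "c" => no
  Position 7: "a" => MATCH
  Position 8: "a" => MATCH
Total occurrences: 6

6


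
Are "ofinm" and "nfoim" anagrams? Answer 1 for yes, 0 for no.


Strings: "ofinm", "nfoim"
Sorted first:  fimno
Sorted second: fimno
Sorted forms match => anagrams

1


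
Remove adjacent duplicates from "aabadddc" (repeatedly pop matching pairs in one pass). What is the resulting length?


Input: aabadddc
Stack-based adjacent duplicate removal:
  Read 'a': push. Stack: a
  Read 'a': matches stack top 'a' => pop. Stack: (empty)
  Read 'b': push. Stack: b
  Read 'a': push. Stack: ba
  Read 'd': push. Stack: bad
  Read 'd': matches stack top 'd' => pop. Stack: ba
  Read 'd': push. Stack: bad
  Read 'c': push. Stack: badc
Final stack: "badc" (length 4)

4


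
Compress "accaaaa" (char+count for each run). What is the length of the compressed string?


Input: accaaaa
Runs:
  'a' x 1 => "a1"
  'c' x 2 => "c2"
  'a' x 4 => "a4"
Compressed: "a1c2a4"
Compressed length: 6

6


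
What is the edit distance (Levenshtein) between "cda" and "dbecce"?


Computing edit distance: "cda" -> "dbecce"
DP table:
           d    b    e    c    c    e
      0    1    2    3    4    5    6
  c   1    1    2    3    3    4    5
  d   2    1    2    3    4    4    5
  a   3    2    2    3    4    5    5
Edit distance = dp[3][6] = 5

5


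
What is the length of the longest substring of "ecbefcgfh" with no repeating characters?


Input: "ecbefcgfh"
Sliding window (track last position of each char):
  Position 0 ('e'): window [0,0] length 1 -- new best
  Position 1 ('c'): window [0,1] length 2 -- new best
  Position 2 ('b'): window [0,2] length 3 -- new best
  Position 3 ('e'): repeat (last at 0), move window start to 1
  Position 3 ('e'): window [1,3] length 3
  Position 4 ('f'): window [1,4] length 4 -- new best
  Position 5 ('c'): repeat (last at 1), move window start to 2
  Position 5 ('c'): window [2,5] length 4
  Position 6 ('g'): window [2,6] length 5 -- new best
  Position 7 ('f'): repeat (last at 4), move window start to 5
  Position 7 ('f'): window [5,7] length 3
  Position 8 ('h'): window [5,8] length 4
Longest substring with no repeats: "befcg" with length 5

5


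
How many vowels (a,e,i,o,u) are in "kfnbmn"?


Input: kfnbmn
Checking each character:
  'k' at position 0: consonant
  'f' at position 1: consonant
  'n' at position 2: consonant
  'b' at position 3: consonant
  'm' at position 4: consonant
  'n' at position 5: consonant
Total vowels: 0

0


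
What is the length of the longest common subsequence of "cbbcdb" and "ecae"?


LCS of "cbbcdb" and "ecae"
DP table:
           e    c    a    e
      0    0    0    0    0
  c   0    0    1    1    1
  b   0    0    1    1    1
  b   0    0    1    1    1
  c   0    0    1    1    1
  d   0    0    1    1    1
  b   0    0    1    1    1
LCS length = dp[6][4] = 1

1


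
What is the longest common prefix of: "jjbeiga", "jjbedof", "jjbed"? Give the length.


Words: jjbeiga, jjbedof, jjbed
  Position 0: all 'j' => match
  Position 1: all 'j' => match
  Position 2: all 'b' => match
  Position 3: all 'e' => match
  Position 4: ('i', 'd', 'd') => mismatch, stop
LCP = "jjbe" (length 4)

4


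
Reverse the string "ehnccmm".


Input: ehnccmm
Reading characters right to left:
  Position 6: 'm'
  Position 5: 'm'
  Position 4: 'c'
  Position 3: 'c'
  Position 2: 'n'
  Position 1: 'h'
  Position 0: 'e'
Reversed: mmccnhe

mmccnhe


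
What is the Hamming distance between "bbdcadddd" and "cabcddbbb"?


Comparing "bbdcadddd" and "cabcddbbb" position by position:
  Position 0: 'b' vs 'c' => differ
  Position 1: 'b' vs 'a' => differ
  Position 2: 'd' vs 'b' => differ
  Position 3: 'c' vs 'c' => same
  Position 4: 'a' vs 'd' => differ
  Position 5: 'd' vs 'd' => same
  Position 6: 'd' vs 'b' => differ
  Position 7: 'd' vs 'b' => differ
  Position 8: 'd' vs 'b' => differ
Total differences (Hamming distance): 7

7


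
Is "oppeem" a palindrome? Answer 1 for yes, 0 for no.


Input: oppeem
Reversed: meeppo
  Compare pos 0 ('o') with pos 5 ('m'): MISMATCH
  Compare pos 1 ('p') with pos 4 ('e'): MISMATCH
  Compare pos 2 ('p') with pos 3 ('e'): MISMATCH
Result: not a palindrome

0


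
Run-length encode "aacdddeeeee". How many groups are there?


Input: aacdddeeeee
Scanning for consecutive runs:
  Group 1: 'a' x 2 (positions 0-1)
  Group 2: 'c' x 1 (positions 2-2)
  Group 3: 'd' x 3 (positions 3-5)
  Group 4: 'e' x 5 (positions 6-10)
Total groups: 4

4


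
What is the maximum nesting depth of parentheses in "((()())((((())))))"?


Input: "((()())((((())))))"
Tracking depth:
  Position 0 '(': depth becomes 1
  Position 1 '(': depth becomes 2
  Position 2 '(': depth becomes 3
  Position 3 ')': depth becomes 2
  Position 4 '(': depth becomes 3
  Position 5 ')': depth becomes 2
  Position 6 ')': depth becomes 1
  Position 7 '(': depth becomes 2
  Position 8 '(': depth becomes 3
  Position 9 '(': depth becomes 4
  Position 10 '(': depth becomes 5
  Position 11 '(': depth becomes 6
  Position 12 ')': depth becomes 5
  Position 13 ')': depth becomes 4
  Position 14 ')': depth becomes 3
  Position 15 ')': depth becomes 2
  Position 16 ')': depth becomes 1
  Position 17 ')': depth becomes 0
Maximum depth reached: 6

6


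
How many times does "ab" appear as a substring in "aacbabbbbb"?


Searching for "ab" in "aacbabbbbb"
Scanning each position:
  Position 0: "aa" => no
  Position 1: "ac" => no
  Position 2: "cb" => no
  Position 3: "ba" => no
  Position 4: "ab" => MATCH
  Position 5: "bb" => no
  Position 6: "bb" => no
  Position 7: "bb" => no
  Position 8: "bb" => no
Total occurrences: 1

1


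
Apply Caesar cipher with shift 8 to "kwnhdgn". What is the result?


Caesar cipher: shift "kwnhdgn" by 8
  'k' (pos 10) + 8 = pos 18 = 's'
  'w' (pos 22) + 8 = pos 4 = 'e'
  'n' (pos 13) + 8 = pos 21 = 'v'
  'h' (pos 7) + 8 = pos 15 = 'p'
  'd' (pos 3) + 8 = pos 11 = 'l'
  'g' (pos 6) + 8 = pos 14 = 'o'
  'n' (pos 13) + 8 = pos 21 = 'v'
Result: sevplov

sevplov


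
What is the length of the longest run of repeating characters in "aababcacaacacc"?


Input: "aababcacaacacc"
Scanning for longest run:
  Position 1 ('a'): continues run of 'a', length=2
  Position 2 ('b'): new char, reset run to 1
  Position 3 ('a'): new char, reset run to 1
  Position 4 ('b'): new char, reset run to 1
  Position 5 ('c'): new char, reset run to 1
  Position 6 ('a'): new char, reset run to 1
  Position 7 ('c'): new char, reset run to 1
  Position 8 ('a'): new char, reset run to 1
  Position 9 ('a'): continues run of 'a', length=2
  Position 10 ('c'): new char, reset run to 1
  Position 11 ('a'): new char, reset run to 1
  Position 12 ('c'): new char, reset run to 1
  Position 13 ('c'): continues run of 'c', length=2
Longest run: 'a' with length 2

2


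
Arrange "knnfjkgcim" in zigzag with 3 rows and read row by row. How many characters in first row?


Zigzag "knnfjkgcim" into 3 rows:
Placing characters:
  'k' => row 0
  'n' => row 1
  'n' => row 2
  'f' => row 1
  'j' => row 0
  'k' => row 1
  'g' => row 2
  'c' => row 1
  'i' => row 0
  'm' => row 1
Rows:
  Row 0: "kji"
  Row 1: "nfkcm"
  Row 2: "ng"
First row length: 3

3


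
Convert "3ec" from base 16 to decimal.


Input: "3ec" in base 16
Positional expansion:
  Digit '3' (value 3) x 16^2 = 768
  Digit 'e' (value 14) x 16^1 = 224
  Digit 'c' (value 12) x 16^0 = 12
Sum = 1004

1004


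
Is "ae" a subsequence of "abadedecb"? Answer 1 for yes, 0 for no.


Check if "ae" is a subsequence of "abadedecb"
Greedy scan:
  Position 0 ('a'): matches sub[0] = 'a'
  Position 1 ('b'): no match needed
  Position 2 ('a'): no match needed
  Position 3 ('d'): no match needed
  Position 4 ('e'): matches sub[1] = 'e'
  Position 5 ('d'): no match needed
  Position 6 ('e'): no match needed
  Position 7 ('c'): no match needed
  Position 8 ('b'): no match needed
All 2 characters matched => is a subsequence

1


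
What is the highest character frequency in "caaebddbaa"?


Input: caaebddbaa
Character counts:
  'a': 4
  'b': 2
  'c': 1
  'd': 2
  'e': 1
Maximum frequency: 4

4


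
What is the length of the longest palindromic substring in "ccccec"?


Input: "ccccec"
Checking substrings for palindromes:
  [0:4] "cccc" (len 4) => palindrome
  [0:3] "ccc" (len 3) => palindrome
  [1:4] "ccc" (len 3) => palindrome
  [3:6] "cec" (len 3) => palindrome
  [0:2] "cc" (len 2) => palindrome
  [1:3] "cc" (len 2) => palindrome
Longest palindromic substring: "cccc" with length 4

4


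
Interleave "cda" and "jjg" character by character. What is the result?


Interleaving "cda" and "jjg":
  Position 0: 'c' from first, 'j' from second => "cj"
  Position 1: 'd' from first, 'j' from second => "dj"
  Position 2: 'a' from first, 'g' from second => "ag"
Result: cjdjag

cjdjag


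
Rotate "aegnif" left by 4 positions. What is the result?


Input: "aegnif", rotate left by 4
First 4 characters: "aegn"
Remaining characters: "if"
Concatenate remaining + first: "if" + "aegn" = "ifaegn"

ifaegn


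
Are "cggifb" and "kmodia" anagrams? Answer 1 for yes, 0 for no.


Strings: "cggifb", "kmodia"
Sorted first:  bcfggi
Sorted second: adikmo
Differ at position 0: 'b' vs 'a' => not anagrams

0


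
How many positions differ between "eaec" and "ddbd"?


Comparing "eaec" and "ddbd" position by position:
  Position 0: 'e' vs 'd' => DIFFER
  Position 1: 'a' vs 'd' => DIFFER
  Position 2: 'e' vs 'b' => DIFFER
  Position 3: 'c' vs 'd' => DIFFER
Positions that differ: 4

4


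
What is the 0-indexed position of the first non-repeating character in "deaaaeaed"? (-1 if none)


Input: deaaaeaed
Character frequencies:
  'a': 4
  'd': 2
  'e': 3
Scanning left to right for freq == 1:
  Position 0 ('d'): freq=2, skip
  Position 1 ('e'): freq=3, skip
  Position 2 ('a'): freq=4, skip
  Position 3 ('a'): freq=4, skip
  Position 4 ('a'): freq=4, skip
  Position 5 ('e'): freq=3, skip
  Position 6 ('a'): freq=4, skip
  Position 7 ('e'): freq=3, skip
  Position 8 ('d'): freq=2, skip
  No unique character found => answer = -1

-1


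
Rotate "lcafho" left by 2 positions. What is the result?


Input: "lcafho", rotate left by 2
First 2 characters: "lc"
Remaining characters: "afho"
Concatenate remaining + first: "afho" + "lc" = "afholc"

afholc


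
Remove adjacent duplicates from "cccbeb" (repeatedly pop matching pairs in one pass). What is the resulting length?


Input: cccbeb
Stack-based adjacent duplicate removal:
  Read 'c': push. Stack: c
  Read 'c': matches stack top 'c' => pop. Stack: (empty)
  Read 'c': push. Stack: c
  Read 'b': push. Stack: cb
  Read 'e': push. Stack: cbe
  Read 'b': push. Stack: cbeb
Final stack: "cbeb" (length 4)

4


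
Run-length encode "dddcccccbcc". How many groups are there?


Input: dddcccccbcc
Scanning for consecutive runs:
  Group 1: 'd' x 3 (positions 0-2)
  Group 2: 'c' x 5 (positions 3-7)
  Group 3: 'b' x 1 (positions 8-8)
  Group 4: 'c' x 2 (positions 9-10)
Total groups: 4

4


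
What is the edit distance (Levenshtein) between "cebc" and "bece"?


Computing edit distance: "cebc" -> "bece"
DP table:
           b    e    c    e
      0    1    2    3    4
  c   1    1    2    2    3
  e   2    2    1    2    2
  b   3    2    2    2    3
  c   4    3    3    2    3
Edit distance = dp[4][4] = 3

3


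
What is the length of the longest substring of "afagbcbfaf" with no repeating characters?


Input: "afagbcbfaf"
Sliding window (track last position of each char):
  Position 0 ('a'): window [0,0] length 1 -- new best
  Position 1 ('f'): window [0,1] length 2 -- new best
  Position 2 ('a'): repeat (last at 0), move window start to 1
  Position 2 ('a'): window [1,2] length 2
  Position 3 ('g'): window [1,3] length 3 -- new best
  Position 4 ('b'): window [1,4] length 4 -- new best
  Position 5 ('c'): window [1,5] length 5 -- new best
  Position 6 ('b'): repeat (last at 4), move window start to 5
  Position 6 ('b'): window [5,6] length 2
  Position 7 ('f'): window [5,7] length 3
  Position 8 ('a'): window [5,8] length 4
  Position 9 ('f'): repeat (last at 7), move window start to 8
  Position 9 ('f'): window [8,9] length 2
Longest substring with no repeats: "fagbc" with length 5

5


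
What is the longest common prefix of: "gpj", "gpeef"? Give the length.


Words: gpj, gpeef
  Position 0: all 'g' => match
  Position 1: all 'p' => match
  Position 2: ('j', 'e') => mismatch, stop
LCP = "gp" (length 2)

2


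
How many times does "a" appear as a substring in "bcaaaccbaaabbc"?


Searching for "a" in "bcaaaccbaaabbc"
Scanning each position:
  Position 0: "b" => no
  Position 1: "c" => no
  Position 2: "a" => MATCH
  Position 3: "a" => MATCH
  Position 4: "a" => MATCH
  Position 5: "c" => no
  Position 6: "c" => no
  Position 7: "b" => no
  Position 8: "a" => MATCH
  Position 9: "a" => MATCH
  Position 10: "a" => MATCH
  Position 11: "b" => no
  Position 12: "b" => no
  Position 13: "c" => no
Total occurrences: 6

6


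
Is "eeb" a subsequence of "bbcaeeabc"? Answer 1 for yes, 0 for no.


Check if "eeb" is a subsequence of "bbcaeeabc"
Greedy scan:
  Position 0 ('b'): no match needed
  Position 1 ('b'): no match needed
  Position 2 ('c'): no match needed
  Position 3 ('a'): no match needed
  Position 4 ('e'): matches sub[0] = 'e'
  Position 5 ('e'): matches sub[1] = 'e'
  Position 6 ('a'): no match needed
  Position 7 ('b'): matches sub[2] = 'b'
  Position 8 ('c'): no match needed
All 3 characters matched => is a subsequence

1


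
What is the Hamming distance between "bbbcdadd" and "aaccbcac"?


Comparing "bbbcdadd" and "aaccbcac" position by position:
  Position 0: 'b' vs 'a' => differ
  Position 1: 'b' vs 'a' => differ
  Position 2: 'b' vs 'c' => differ
  Position 3: 'c' vs 'c' => same
  Position 4: 'd' vs 'b' => differ
  Position 5: 'a' vs 'c' => differ
  Position 6: 'd' vs 'a' => differ
  Position 7: 'd' vs 'c' => differ
Total differences (Hamming distance): 7

7


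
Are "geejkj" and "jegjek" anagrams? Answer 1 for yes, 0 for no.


Strings: "geejkj", "jegjek"
Sorted first:  eegjjk
Sorted second: eegjjk
Sorted forms match => anagrams

1


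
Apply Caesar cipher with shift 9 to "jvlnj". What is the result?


Caesar cipher: shift "jvlnj" by 9
  'j' (pos 9) + 9 = pos 18 = 's'
  'v' (pos 21) + 9 = pos 4 = 'e'
  'l' (pos 11) + 9 = pos 20 = 'u'
  'n' (pos 13) + 9 = pos 22 = 'w'
  'j' (pos 9) + 9 = pos 18 = 's'
Result: seuws

seuws


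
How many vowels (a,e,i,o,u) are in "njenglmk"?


Input: njenglmk
Checking each character:
  'n' at position 0: consonant
  'j' at position 1: consonant
  'e' at position 2: vowel (running total: 1)
  'n' at position 3: consonant
  'g' at position 4: consonant
  'l' at position 5: consonant
  'm' at position 6: consonant
  'k' at position 7: consonant
Total vowels: 1

1


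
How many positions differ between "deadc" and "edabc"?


Comparing "deadc" and "edabc" position by position:
  Position 0: 'd' vs 'e' => DIFFER
  Position 1: 'e' vs 'd' => DIFFER
  Position 2: 'a' vs 'a' => same
  Position 3: 'd' vs 'b' => DIFFER
  Position 4: 'c' vs 'c' => same
Positions that differ: 3

3


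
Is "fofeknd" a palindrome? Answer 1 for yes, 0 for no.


Input: fofeknd
Reversed: dnkefof
  Compare pos 0 ('f') with pos 6 ('d'): MISMATCH
  Compare pos 1 ('o') with pos 5 ('n'): MISMATCH
  Compare pos 2 ('f') with pos 4 ('k'): MISMATCH
Result: not a palindrome

0


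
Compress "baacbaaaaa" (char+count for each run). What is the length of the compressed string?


Input: baacbaaaaa
Runs:
  'b' x 1 => "b1"
  'a' x 2 => "a2"
  'c' x 1 => "c1"
  'b' x 1 => "b1"
  'a' x 5 => "a5"
Compressed: "b1a2c1b1a5"
Compressed length: 10

10


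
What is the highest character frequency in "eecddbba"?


Input: eecddbba
Character counts:
  'a': 1
  'b': 2
  'c': 1
  'd': 2
  'e': 2
Maximum frequency: 2

2


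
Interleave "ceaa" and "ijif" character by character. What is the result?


Interleaving "ceaa" and "ijif":
  Position 0: 'c' from first, 'i' from second => "ci"
  Position 1: 'e' from first, 'j' from second => "ej"
  Position 2: 'a' from first, 'i' from second => "ai"
  Position 3: 'a' from first, 'f' from second => "af"
Result: ciejaiaf

ciejaiaf


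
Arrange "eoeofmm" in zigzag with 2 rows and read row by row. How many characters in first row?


Zigzag "eoeofmm" into 2 rows:
Placing characters:
  'e' => row 0
  'o' => row 1
  'e' => row 0
  'o' => row 1
  'f' => row 0
  'm' => row 1
  'm' => row 0
Rows:
  Row 0: "eefm"
  Row 1: "oom"
First row length: 4

4


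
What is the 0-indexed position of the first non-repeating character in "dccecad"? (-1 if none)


Input: dccecad
Character frequencies:
  'a': 1
  'c': 3
  'd': 2
  'e': 1
Scanning left to right for freq == 1:
  Position 0 ('d'): freq=2, skip
  Position 1 ('c'): freq=3, skip
  Position 2 ('c'): freq=3, skip
  Position 3 ('e'): unique! => answer = 3

3


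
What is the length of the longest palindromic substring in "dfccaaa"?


Input: "dfccaaa"
Checking substrings for palindromes:
  [4:7] "aaa" (len 3) => palindrome
  [2:4] "cc" (len 2) => palindrome
  [4:6] "aa" (len 2) => palindrome
  [5:7] "aa" (len 2) => palindrome
Longest palindromic substring: "aaa" with length 3

3


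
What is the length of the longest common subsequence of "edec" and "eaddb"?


LCS of "edec" and "eaddb"
DP table:
           e    a    d    d    b
      0    0    0    0    0    0
  e   0    1    1    1    1    1
  d   0    1    1    2    2    2
  e   0    1    1    2    2    2
  c   0    1    1    2    2    2
LCS length = dp[4][5] = 2

2


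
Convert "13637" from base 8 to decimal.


Input: "13637" in base 8
Positional expansion:
  Digit '1' (value 1) x 8^4 = 4096
  Digit '3' (value 3) x 8^3 = 1536
  Digit '6' (value 6) x 8^2 = 384
  Digit '3' (value 3) x 8^1 = 24
  Digit '7' (value 7) x 8^0 = 7
Sum = 6047

6047


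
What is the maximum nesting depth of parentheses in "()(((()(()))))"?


Input: "()(((()(()))))"
Tracking depth:
  Position 0 '(': depth becomes 1
  Position 1 ')': depth becomes 0
  Position 2 '(': depth becomes 1
  Position 3 '(': depth becomes 2
  Position 4 '(': depth becomes 3
  Position 5 '(': depth becomes 4
  Position 6 ')': depth becomes 3
  Position 7 '(': depth becomes 4
  Position 8 '(': depth becomes 5
  Position 9 ')': depth becomes 4
  Position 10 ')': depth becomes 3
  Position 11 ')': depth becomes 2
  Position 12 ')': depth becomes 1
  Position 13 ')': depth becomes 0
Maximum depth reached: 5

5


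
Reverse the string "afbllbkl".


Input: afbllbkl
Reading characters right to left:
  Position 7: 'l'
  Position 6: 'k'
  Position 5: 'b'
  Position 4: 'l'
  Position 3: 'l'
  Position 2: 'b'
  Position 1: 'f'
  Position 0: 'a'
Reversed: lkbllbfa

lkbllbfa


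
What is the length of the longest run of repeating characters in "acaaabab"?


Input: "acaaabab"
Scanning for longest run:
  Position 1 ('c'): new char, reset run to 1
  Position 2 ('a'): new char, reset run to 1
  Position 3 ('a'): continues run of 'a', length=2
  Position 4 ('a'): continues run of 'a', length=3
  Position 5 ('b'): new char, reset run to 1
  Position 6 ('a'): new char, reset run to 1
  Position 7 ('b'): new char, reset run to 1
Longest run: 'a' with length 3

3


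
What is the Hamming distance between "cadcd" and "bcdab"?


Comparing "cadcd" and "bcdab" position by position:
  Position 0: 'c' vs 'b' => differ
  Position 1: 'a' vs 'c' => differ
  Position 2: 'd' vs 'd' => same
  Position 3: 'c' vs 'a' => differ
  Position 4: 'd' vs 'b' => differ
Total differences (Hamming distance): 4

4


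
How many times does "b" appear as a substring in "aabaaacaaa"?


Searching for "b" in "aabaaacaaa"
Scanning each position:
  Position 0: "a" => no
  Position 1: "a" => no
  Position 2: "b" => MATCH
  Position 3: "a" => no
  Position 4: "a" => no
  Position 5: "a" => no
  Position 6: "c" => no
  Position 7: "a" => no
  Position 8: "a" => no
  Position 9: "a" => no
Total occurrences: 1

1


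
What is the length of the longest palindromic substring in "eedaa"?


Input: "eedaa"
Checking substrings for palindromes:
  [0:2] "ee" (len 2) => palindrome
  [3:5] "aa" (len 2) => palindrome
Longest palindromic substring: "ee" with length 2

2


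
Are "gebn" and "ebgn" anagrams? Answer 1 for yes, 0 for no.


Strings: "gebn", "ebgn"
Sorted first:  begn
Sorted second: begn
Sorted forms match => anagrams

1


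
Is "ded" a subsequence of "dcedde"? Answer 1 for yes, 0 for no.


Check if "ded" is a subsequence of "dcedde"
Greedy scan:
  Position 0 ('d'): matches sub[0] = 'd'
  Position 1 ('c'): no match needed
  Position 2 ('e'): matches sub[1] = 'e'
  Position 3 ('d'): matches sub[2] = 'd'
  Position 4 ('d'): no match needed
  Position 5 ('e'): no match needed
All 3 characters matched => is a subsequence

1


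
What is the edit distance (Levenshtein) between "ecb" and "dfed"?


Computing edit distance: "ecb" -> "dfed"
DP table:
           d    f    e    d
      0    1    2    3    4
  e   1    1    2    2    3
  c   2    2    2    3    3
  b   3    3    3    3    4
Edit distance = dp[3][4] = 4

4


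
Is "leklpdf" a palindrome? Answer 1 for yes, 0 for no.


Input: leklpdf
Reversed: fdplkel
  Compare pos 0 ('l') with pos 6 ('f'): MISMATCH
  Compare pos 1 ('e') with pos 5 ('d'): MISMATCH
  Compare pos 2 ('k') with pos 4 ('p'): MISMATCH
Result: not a palindrome

0


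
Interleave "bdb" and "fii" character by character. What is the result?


Interleaving "bdb" and "fii":
  Position 0: 'b' from first, 'f' from second => "bf"
  Position 1: 'd' from first, 'i' from second => "di"
  Position 2: 'b' from first, 'i' from second => "bi"
Result: bfdibi

bfdibi


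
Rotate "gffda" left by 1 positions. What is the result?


Input: "gffda", rotate left by 1
First 1 characters: "g"
Remaining characters: "ffda"
Concatenate remaining + first: "ffda" + "g" = "ffdag"

ffdag


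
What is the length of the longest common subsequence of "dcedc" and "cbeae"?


LCS of "dcedc" and "cbeae"
DP table:
           c    b    e    a    e
      0    0    0    0    0    0
  d   0    0    0    0    0    0
  c   0    1    1    1    1    1
  e   0    1    1    2    2    2
  d   0    1    1    2    2    2
  c   0    1    1    2    2    2
LCS length = dp[5][5] = 2

2


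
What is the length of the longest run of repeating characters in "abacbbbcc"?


Input: "abacbbbcc"
Scanning for longest run:
  Position 1 ('b'): new char, reset run to 1
  Position 2 ('a'): new char, reset run to 1
  Position 3 ('c'): new char, reset run to 1
  Position 4 ('b'): new char, reset run to 1
  Position 5 ('b'): continues run of 'b', length=2
  Position 6 ('b'): continues run of 'b', length=3
  Position 7 ('c'): new char, reset run to 1
  Position 8 ('c'): continues run of 'c', length=2
Longest run: 'b' with length 3

3


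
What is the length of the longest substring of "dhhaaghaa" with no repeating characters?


Input: "dhhaaghaa"
Sliding window (track last position of each char):
  Position 0 ('d'): window [0,0] length 1 -- new best
  Position 1 ('h'): window [0,1] length 2 -- new best
  Position 2 ('h'): repeat (last at 1), move window start to 2
  Position 2 ('h'): window [2,2] length 1
  Position 3 ('a'): window [2,3] length 2
  Position 4 ('a'): repeat (last at 3), move window start to 4
  Position 4 ('a'): window [4,4] length 1
  Position 5 ('g'): window [4,5] length 2
  Position 6 ('h'): window [4,6] length 3 -- new best
  Position 7 ('a'): repeat (last at 4), move window start to 5
  Position 7 ('a'): window [5,7] length 3
  Position 8 ('a'): repeat (last at 7), move window start to 8
  Position 8 ('a'): window [8,8] length 1
Longest substring with no repeats: "agh" with length 3

3


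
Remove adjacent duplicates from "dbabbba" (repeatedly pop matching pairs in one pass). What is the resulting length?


Input: dbabbba
Stack-based adjacent duplicate removal:
  Read 'd': push. Stack: d
  Read 'b': push. Stack: db
  Read 'a': push. Stack: dba
  Read 'b': push. Stack: dbab
  Read 'b': matches stack top 'b' => pop. Stack: dba
  Read 'b': push. Stack: dbab
  Read 'a': push. Stack: dbaba
Final stack: "dbaba" (length 5)

5


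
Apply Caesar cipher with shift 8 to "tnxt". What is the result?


Caesar cipher: shift "tnxt" by 8
  't' (pos 19) + 8 = pos 1 = 'b'
  'n' (pos 13) + 8 = pos 21 = 'v'
  'x' (pos 23) + 8 = pos 5 = 'f'
  't' (pos 19) + 8 = pos 1 = 'b'
Result: bvfb

bvfb


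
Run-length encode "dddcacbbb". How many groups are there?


Input: dddcacbbb
Scanning for consecutive runs:
  Group 1: 'd' x 3 (positions 0-2)
  Group 2: 'c' x 1 (positions 3-3)
  Group 3: 'a' x 1 (positions 4-4)
  Group 4: 'c' x 1 (positions 5-5)
  Group 5: 'b' x 3 (positions 6-8)
Total groups: 5

5


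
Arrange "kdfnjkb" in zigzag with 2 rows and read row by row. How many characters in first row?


Zigzag "kdfnjkb" into 2 rows:
Placing characters:
  'k' => row 0
  'd' => row 1
  'f' => row 0
  'n' => row 1
  'j' => row 0
  'k' => row 1
  'b' => row 0
Rows:
  Row 0: "kfjb"
  Row 1: "dnk"
First row length: 4

4


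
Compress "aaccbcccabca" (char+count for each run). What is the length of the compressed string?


Input: aaccbcccabca
Runs:
  'a' x 2 => "a2"
  'c' x 2 => "c2"
  'b' x 1 => "b1"
  'c' x 3 => "c3"
  'a' x 1 => "a1"
  'b' x 1 => "b1"
  'c' x 1 => "c1"
  'a' x 1 => "a1"
Compressed: "a2c2b1c3a1b1c1a1"
Compressed length: 16

16


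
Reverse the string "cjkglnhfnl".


Input: cjkglnhfnl
Reading characters right to left:
  Position 9: 'l'
  Position 8: 'n'
  Position 7: 'f'
  Position 6: 'h'
  Position 5: 'n'
  Position 4: 'l'
  Position 3: 'g'
  Position 2: 'k'
  Position 1: 'j'
  Position 0: 'c'
Reversed: lnfhnlgkjc

lnfhnlgkjc


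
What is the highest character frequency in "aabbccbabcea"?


Input: aabbccbabcea
Character counts:
  'a': 4
  'b': 4
  'c': 3
  'e': 1
Maximum frequency: 4

4


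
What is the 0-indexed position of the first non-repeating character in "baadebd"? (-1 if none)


Input: baadebd
Character frequencies:
  'a': 2
  'b': 2
  'd': 2
  'e': 1
Scanning left to right for freq == 1:
  Position 0 ('b'): freq=2, skip
  Position 1 ('a'): freq=2, skip
  Position 2 ('a'): freq=2, skip
  Position 3 ('d'): freq=2, skip
  Position 4 ('e'): unique! => answer = 4

4


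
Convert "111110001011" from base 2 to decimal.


Input: "111110001011" in base 2
Positional expansion:
  Digit '1' (value 1) x 2^11 = 2048
  Digit '1' (value 1) x 2^10 = 1024
  Digit '1' (value 1) x 2^9 = 512
  Digit '1' (value 1) x 2^8 = 256
  Digit '1' (value 1) x 2^7 = 128
  Digit '0' (value 0) x 2^6 = 0
  Digit '0' (value 0) x 2^5 = 0
  Digit '0' (value 0) x 2^4 = 0
  Digit '1' (value 1) x 2^3 = 8
  Digit '0' (value 0) x 2^2 = 0
  Digit '1' (value 1) x 2^1 = 2
  Digit '1' (value 1) x 2^0 = 1
Sum = 3979

3979


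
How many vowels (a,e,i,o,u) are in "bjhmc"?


Input: bjhmc
Checking each character:
  'b' at position 0: consonant
  'j' at position 1: consonant
  'h' at position 2: consonant
  'm' at position 3: consonant
  'c' at position 4: consonant
Total vowels: 0

0


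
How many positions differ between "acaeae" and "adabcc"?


Comparing "acaeae" and "adabcc" position by position:
  Position 0: 'a' vs 'a' => same
  Position 1: 'c' vs 'd' => DIFFER
  Position 2: 'a' vs 'a' => same
  Position 3: 'e' vs 'b' => DIFFER
  Position 4: 'a' vs 'c' => DIFFER
  Position 5: 'e' vs 'c' => DIFFER
Positions that differ: 4

4


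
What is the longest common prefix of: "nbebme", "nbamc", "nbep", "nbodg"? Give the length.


Words: nbebme, nbamc, nbep, nbodg
  Position 0: all 'n' => match
  Position 1: all 'b' => match
  Position 2: ('e', 'a', 'e', 'o') => mismatch, stop
LCP = "nb" (length 2)

2


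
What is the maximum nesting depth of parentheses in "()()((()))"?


Input: "()()((()))"
Tracking depth:
  Position 0 '(': depth becomes 1
  Position 1 ')': depth becomes 0
  Position 2 '(': depth becomes 1
  Position 3 ')': depth becomes 0
  Position 4 '(': depth becomes 1
  Position 5 '(': depth becomes 2
  Position 6 '(': depth becomes 3
  Position 7 ')': depth becomes 2
  Position 8 ')': depth becomes 1
  Position 9 ')': depth becomes 0
Maximum depth reached: 3

3


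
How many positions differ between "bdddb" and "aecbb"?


Comparing "bdddb" and "aecbb" position by position:
  Position 0: 'b' vs 'a' => DIFFER
  Position 1: 'd' vs 'e' => DIFFER
  Position 2: 'd' vs 'c' => DIFFER
  Position 3: 'd' vs 'b' => DIFFER
  Position 4: 'b' vs 'b' => same
Positions that differ: 4

4


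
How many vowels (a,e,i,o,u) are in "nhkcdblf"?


Input: nhkcdblf
Checking each character:
  'n' at position 0: consonant
  'h' at position 1: consonant
  'k' at position 2: consonant
  'c' at position 3: consonant
  'd' at position 4: consonant
  'b' at position 5: consonant
  'l' at position 6: consonant
  'f' at position 7: consonant
Total vowels: 0

0


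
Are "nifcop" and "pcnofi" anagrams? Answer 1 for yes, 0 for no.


Strings: "nifcop", "pcnofi"
Sorted first:  cfinop
Sorted second: cfinop
Sorted forms match => anagrams

1


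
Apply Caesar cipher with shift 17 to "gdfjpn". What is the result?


Caesar cipher: shift "gdfjpn" by 17
  'g' (pos 6) + 17 = pos 23 = 'x'
  'd' (pos 3) + 17 = pos 20 = 'u'
  'f' (pos 5) + 17 = pos 22 = 'w'
  'j' (pos 9) + 17 = pos 0 = 'a'
  'p' (pos 15) + 17 = pos 6 = 'g'
  'n' (pos 13) + 17 = pos 4 = 'e'
Result: xuwage

xuwage


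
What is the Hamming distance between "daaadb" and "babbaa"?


Comparing "daaadb" and "babbaa" position by position:
  Position 0: 'd' vs 'b' => differ
  Position 1: 'a' vs 'a' => same
  Position 2: 'a' vs 'b' => differ
  Position 3: 'a' vs 'b' => differ
  Position 4: 'd' vs 'a' => differ
  Position 5: 'b' vs 'a' => differ
Total differences (Hamming distance): 5

5


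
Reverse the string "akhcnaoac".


Input: akhcnaoac
Reading characters right to left:
  Position 8: 'c'
  Position 7: 'a'
  Position 6: 'o'
  Position 5: 'a'
  Position 4: 'n'
  Position 3: 'c'
  Position 2: 'h'
  Position 1: 'k'
  Position 0: 'a'
Reversed: caoanchka

caoanchka


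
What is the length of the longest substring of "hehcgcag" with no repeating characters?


Input: "hehcgcag"
Sliding window (track last position of each char):
  Position 0 ('h'): window [0,0] length 1 -- new best
  Position 1 ('e'): window [0,1] length 2 -- new best
  Position 2 ('h'): repeat (last at 0), move window start to 1
  Position 2 ('h'): window [1,2] length 2
  Position 3 ('c'): window [1,3] length 3 -- new best
  Position 4 ('g'): window [1,4] length 4 -- new best
  Position 5 ('c'): repeat (last at 3), move window start to 4
  Position 5 ('c'): window [4,5] length 2
  Position 6 ('a'): window [4,6] length 3
  Position 7 ('g'): repeat (last at 4), move window start to 5
  Position 7 ('g'): window [5,7] length 3
Longest substring with no repeats: "ehcg" with length 4

4


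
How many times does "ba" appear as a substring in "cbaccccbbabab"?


Searching for "ba" in "cbaccccbbabab"
Scanning each position:
  Position 0: "cb" => no
  Position 1: "ba" => MATCH
  Position 2: "ac" => no
  Position 3: "cc" => no
  Position 4: "cc" => no
  Position 5: "cc" => no
  Position 6: "cb" => no
  Position 7: "bb" => no
  Position 8: "ba" => MATCH
  Position 9: "ab" => no
  Position 10: "ba" => MATCH
  Position 11: "ab" => no
Total occurrences: 3

3


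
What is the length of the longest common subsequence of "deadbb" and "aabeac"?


LCS of "deadbb" and "aabeac"
DP table:
           a    a    b    e    a    c
      0    0    0    0    0    0    0
  d   0    0    0    0    0    0    0
  e   0    0    0    0    1    1    1
  a   0    1    1    1    1    2    2
  d   0    1    1    1    1    2    2
  b   0    1    1    2    2    2    2
  b   0    1    1    2    2    2    2
LCS length = dp[6][6] = 2

2


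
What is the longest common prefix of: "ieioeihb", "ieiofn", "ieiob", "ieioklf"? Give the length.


Words: ieioeihb, ieiofn, ieiob, ieioklf
  Position 0: all 'i' => match
  Position 1: all 'e' => match
  Position 2: all 'i' => match
  Position 3: all 'o' => match
  Position 4: ('e', 'f', 'b', 'k') => mismatch, stop
LCP = "ieio" (length 4)

4


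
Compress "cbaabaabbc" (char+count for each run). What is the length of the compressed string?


Input: cbaabaabbc
Runs:
  'c' x 1 => "c1"
  'b' x 1 => "b1"
  'a' x 2 => "a2"
  'b' x 1 => "b1"
  'a' x 2 => "a2"
  'b' x 2 => "b2"
  'c' x 1 => "c1"
Compressed: "c1b1a2b1a2b2c1"
Compressed length: 14

14


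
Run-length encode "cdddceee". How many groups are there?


Input: cdddceee
Scanning for consecutive runs:
  Group 1: 'c' x 1 (positions 0-0)
  Group 2: 'd' x 3 (positions 1-3)
  Group 3: 'c' x 1 (positions 4-4)
  Group 4: 'e' x 3 (positions 5-7)
Total groups: 4

4


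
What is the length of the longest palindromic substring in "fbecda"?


Input: "fbecda"
Checking substrings for palindromes:
  No multi-char palindromic substrings found
Longest palindromic substring: "f" with length 1

1


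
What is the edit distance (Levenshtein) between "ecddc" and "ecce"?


Computing edit distance: "ecddc" -> "ecce"
DP table:
           e    c    c    e
      0    1    2    3    4
  e   1    0    1    2    3
  c   2    1    0    1    2
  d   3    2    1    1    2
  d   4    3    2    2    2
  c   5    4    3    2    3
Edit distance = dp[5][4] = 3

3


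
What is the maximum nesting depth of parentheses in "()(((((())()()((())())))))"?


Input: "()(((((())()()((())())))))"
Tracking depth:
  Position 0 '(': depth becomes 1
  Position 1 ')': depth becomes 0
  Position 2 '(': depth becomes 1
  Position 3 '(': depth becomes 2
  Position 4 '(': depth becomes 3
  Position 5 '(': depth becomes 4
  Position 6 '(': depth becomes 5
  Position 7 '(': depth becomes 6
  Position 8 ')': depth becomes 5
  Position 9 ')': depth becomes 4
  Position 10 '(': depth becomes 5
  Position 11 ')': depth becomes 4
  Position 12 '(': depth becomes 5
  Position 13 ')': depth becomes 4
  Position 14 '(': depth becomes 5
  Position 15 '(': depth becomes 6
  Position 16 '(': depth becomes 7
  Position 17 ')': depth becomes 6
  Position 18 ')': depth becomes 5
  Position 19 '(': depth becomes 6
  Position 20 ')': depth becomes 5
  Position 21 ')': depth becomes 4
  Position 22 ')': depth becomes 3
  Position 23 ')': depth becomes 2
  Position 24 ')': depth becomes 1
  Position 25 ')': depth becomes 0
Maximum depth reached: 7

7


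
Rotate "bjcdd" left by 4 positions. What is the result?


Input: "bjcdd", rotate left by 4
First 4 characters: "bjcd"
Remaining characters: "d"
Concatenate remaining + first: "d" + "bjcd" = "dbjcd"

dbjcd


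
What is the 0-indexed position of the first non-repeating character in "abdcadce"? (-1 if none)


Input: abdcadce
Character frequencies:
  'a': 2
  'b': 1
  'c': 2
  'd': 2
  'e': 1
Scanning left to right for freq == 1:
  Position 0 ('a'): freq=2, skip
  Position 1 ('b'): unique! => answer = 1

1


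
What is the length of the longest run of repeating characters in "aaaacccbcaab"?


Input: "aaaacccbcaab"
Scanning for longest run:
  Position 1 ('a'): continues run of 'a', length=2
  Position 2 ('a'): continues run of 'a', length=3
  Position 3 ('a'): continues run of 'a', length=4
  Position 4 ('c'): new char, reset run to 1
  Position 5 ('c'): continues run of 'c', length=2
  Position 6 ('c'): continues run of 'c', length=3
  Position 7 ('b'): new char, reset run to 1
  Position 8 ('c'): new char, reset run to 1
  Position 9 ('a'): new char, reset run to 1
  Position 10 ('a'): continues run of 'a', length=2
  Position 11 ('b'): new char, reset run to 1
Longest run: 'a' with length 4

4
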